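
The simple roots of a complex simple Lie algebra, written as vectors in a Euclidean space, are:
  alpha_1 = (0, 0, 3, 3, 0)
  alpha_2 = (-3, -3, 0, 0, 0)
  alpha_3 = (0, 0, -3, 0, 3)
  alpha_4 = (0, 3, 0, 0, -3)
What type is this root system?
Compute the Cartan integers a_ij = 2(alpha_i, alpha_j)/(alpha_j, alpha_j); the resulting 4x4 Cartan matrix is
[[2, 0, -1, 0], [0, 2, 0, -1], [-1, 0, 2, -1], [0, -1, -1, 2]].
All simple roots have the same length, so the diagram is simply laced. The associated Dynkin diagram is a chain of 4 nodes with single edges (A_4), so the type is A_4 (the algebra sl(5)).

type A_4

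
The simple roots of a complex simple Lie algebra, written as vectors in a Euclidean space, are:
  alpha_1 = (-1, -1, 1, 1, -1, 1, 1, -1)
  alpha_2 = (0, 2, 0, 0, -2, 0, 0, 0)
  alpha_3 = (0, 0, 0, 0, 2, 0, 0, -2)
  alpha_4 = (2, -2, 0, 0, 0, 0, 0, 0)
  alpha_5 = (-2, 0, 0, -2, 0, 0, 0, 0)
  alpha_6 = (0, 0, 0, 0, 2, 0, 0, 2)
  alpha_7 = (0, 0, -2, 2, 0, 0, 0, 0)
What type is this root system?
Compute the Cartan integers a_ij = 2(alpha_i, alpha_j)/(alpha_j, alpha_j); the resulting 7x7 Cartan matrix is
[[2, 0, 0, 0, 0, -1, 0], [0, 2, -1, -1, 0, -1, 0], [0, -1, 2, 0, 0, 0, 0], [0, -1, 0, 2, -1, 0, 0], [0, 0, 0, -1, 2, 0, -1], [-1, -1, 0, 0, 0, 2, 0], [0, 0, 0, 0, -1, 0, 2]].
All simple roots have the same length, so the diagram is simply laced. The associated Dynkin diagram is a chain of 6 nodes with one extra node attached to the third node from one end (E_7), so the type is E_7.

E_7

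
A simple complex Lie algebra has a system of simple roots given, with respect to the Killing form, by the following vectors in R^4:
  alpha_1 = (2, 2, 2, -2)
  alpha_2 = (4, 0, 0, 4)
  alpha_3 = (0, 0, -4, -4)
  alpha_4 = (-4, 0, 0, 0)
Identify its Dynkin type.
F_4

Compute the Cartan integers a_ij = 2(alpha_i, alpha_j)/(alpha_j, alpha_j); the resulting 4x4 Cartan matrix is
[[2, 0, 0, -1], [0, 2, -1, -2], [0, -1, 2, 0], [-1, -1, 0, 2]].
The roots have two lengths (squared-length ratio 2:1); the short ones are alpha_{1,4}. The associated Dynkin diagram is a chain of 4 nodes with a double edge between the middle two (F_4), so the type is F_4.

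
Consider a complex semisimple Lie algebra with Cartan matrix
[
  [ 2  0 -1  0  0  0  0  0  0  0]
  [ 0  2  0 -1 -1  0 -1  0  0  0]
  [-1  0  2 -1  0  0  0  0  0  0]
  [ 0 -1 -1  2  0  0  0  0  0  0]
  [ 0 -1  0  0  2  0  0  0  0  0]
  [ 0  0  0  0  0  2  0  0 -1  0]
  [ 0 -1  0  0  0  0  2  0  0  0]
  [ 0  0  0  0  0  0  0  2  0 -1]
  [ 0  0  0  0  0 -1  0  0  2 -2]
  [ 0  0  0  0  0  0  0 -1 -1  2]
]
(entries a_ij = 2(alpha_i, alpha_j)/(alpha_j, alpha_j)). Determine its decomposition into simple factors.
The diagram associated to this matrix has two connected components: the simple roots {alpha_1, alpha_2, alpha_3, alpha_4, alpha_5, alpha_7} form a chain of 4 nodes with a fork of two nodes at one end (D_6), and {alpha_6, alpha_8, alpha_9, alpha_10} form a chain of 4 nodes with a double edge between the middle two (F_4). A semisimple Lie algebra decomposes uniquely as the direct sum of simple ideals, one per connected component of its Dynkin diagram, so g ≅ D_6 ⊕ F_4 (dimension 66 + 52 = 118).

D_6 (so(12)) ⊕ F_4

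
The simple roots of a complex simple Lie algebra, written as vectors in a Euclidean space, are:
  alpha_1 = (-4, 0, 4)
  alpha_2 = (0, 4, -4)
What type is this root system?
type A_2

Compute the Cartan integers a_ij = 2(alpha_i, alpha_j)/(alpha_j, alpha_j); the resulting 2x2 Cartan matrix is
[[2, -1], [-1, 2]].
All simple roots have the same length, so the diagram is simply laced. The associated Dynkin diagram is a chain of 2 nodes with single edges (A_2), so the type is A_2 (the algebra sl(3)).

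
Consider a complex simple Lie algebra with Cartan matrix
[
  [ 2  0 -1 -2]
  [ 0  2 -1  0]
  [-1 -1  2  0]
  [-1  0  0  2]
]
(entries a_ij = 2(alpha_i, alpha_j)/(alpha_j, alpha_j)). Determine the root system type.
The matrix has rank 4 with 2's on the diagonal. Reading the off-diagonal entries as Dynkin edges (a single edge where a_ij = a_ji = -1; a double or triple edge where a_ij * a_ji = 2 or 3), the diagram is a chain of 4 nodes with a double edge at one end; the terminal node there is the unique short simple root (B_4). One simple-root ordering that puts it in standard form is (alpha_2, alpha_3, alpha_1, alpha_4). So the algebra is type B_4, i.e. so(9).

type B_4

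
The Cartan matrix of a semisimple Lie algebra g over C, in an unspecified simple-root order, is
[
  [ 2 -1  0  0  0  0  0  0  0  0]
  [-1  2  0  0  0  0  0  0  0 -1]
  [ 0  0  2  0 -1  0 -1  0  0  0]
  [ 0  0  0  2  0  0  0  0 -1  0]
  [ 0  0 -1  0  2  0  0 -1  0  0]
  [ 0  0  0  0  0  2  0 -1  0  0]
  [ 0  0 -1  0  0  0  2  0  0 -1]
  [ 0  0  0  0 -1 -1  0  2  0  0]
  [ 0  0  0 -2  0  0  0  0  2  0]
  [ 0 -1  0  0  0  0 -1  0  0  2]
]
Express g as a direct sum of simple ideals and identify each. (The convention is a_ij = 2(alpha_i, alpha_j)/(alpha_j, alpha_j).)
A_8 + B_2

The diagram associated to this matrix has two connected components: the simple roots {alpha_1, alpha_2, alpha_3, alpha_5, alpha_6, alpha_7, alpha_8, alpha_10} form a chain of 8 nodes with single edges (A_8), and {alpha_4, alpha_9} form a chain of 2 nodes with a double edge at one end; the terminal node there is the unique short simple root (B_2). A semisimple Lie algebra decomposes uniquely as the direct sum of simple ideals, one per connected component of its Dynkin diagram, so g ≅ A_8 ⊕ B_2 (dimension 80 + 10 = 90).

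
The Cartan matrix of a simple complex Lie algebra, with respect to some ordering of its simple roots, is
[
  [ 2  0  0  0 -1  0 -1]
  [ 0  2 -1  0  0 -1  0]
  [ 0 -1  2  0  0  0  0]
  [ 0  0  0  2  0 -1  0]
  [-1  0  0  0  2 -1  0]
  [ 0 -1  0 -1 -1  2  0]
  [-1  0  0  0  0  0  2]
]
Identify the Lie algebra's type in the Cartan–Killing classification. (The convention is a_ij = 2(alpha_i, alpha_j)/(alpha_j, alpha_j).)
The matrix has rank 7 with 2's on the diagonal. Reading the off-diagonal entries as Dynkin edges (a single edge where a_ij = a_ji = -1; a double or triple edge where a_ij * a_ji = 2 or 3), the diagram is a chain of 6 nodes with one extra node attached to the third node from one end (E_7). One simple-root ordering that puts it in standard form is (alpha_3, alpha_4, alpha_2, alpha_6, alpha_5, alpha_1, alpha_7). So the algebra is type E_7.

E_7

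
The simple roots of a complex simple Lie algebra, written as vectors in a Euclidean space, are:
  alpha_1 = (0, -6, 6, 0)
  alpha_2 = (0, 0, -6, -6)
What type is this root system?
A_2

Compute the Cartan integers a_ij = 2(alpha_i, alpha_j)/(alpha_j, alpha_j); the resulting 2x2 Cartan matrix is
[[2, -1], [-1, 2]].
All simple roots have the same length, so the diagram is simply laced. The associated Dynkin diagram is a chain of 2 nodes with single edges (A_2), so the type is A_2 (the algebra sl(3)).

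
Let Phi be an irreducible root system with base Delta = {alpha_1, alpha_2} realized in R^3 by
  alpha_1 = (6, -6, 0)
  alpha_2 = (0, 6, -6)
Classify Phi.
Compute the Cartan integers a_ij = 2(alpha_i, alpha_j)/(alpha_j, alpha_j); the resulting 2x2 Cartan matrix is
[[2, -1], [-1, 2]].
All simple roots have the same length, so the diagram is simply laced. The associated Dynkin diagram is a chain of 2 nodes with single edges (A_2), so the type is A_2 (the algebra sl(3)).

A2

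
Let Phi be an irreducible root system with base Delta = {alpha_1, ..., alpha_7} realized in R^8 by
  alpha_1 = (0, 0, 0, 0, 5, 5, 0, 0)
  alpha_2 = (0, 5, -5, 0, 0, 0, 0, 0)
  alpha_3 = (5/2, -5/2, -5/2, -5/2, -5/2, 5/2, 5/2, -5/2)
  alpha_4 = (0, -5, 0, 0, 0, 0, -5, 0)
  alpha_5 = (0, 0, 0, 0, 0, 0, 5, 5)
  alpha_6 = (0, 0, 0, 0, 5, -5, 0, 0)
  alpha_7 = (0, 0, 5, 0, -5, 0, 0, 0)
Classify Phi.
Compute the Cartan integers a_ij = 2(alpha_i, alpha_j)/(alpha_j, alpha_j); the resulting 7x7 Cartan matrix is
[[2, 0, 0, 0, 0, 0, -1], [0, 2, 0, -1, 0, 0, -1], [0, 0, 2, 0, 0, -1, 0], [0, -1, 0, 2, -1, 0, 0], [0, 0, 0, -1, 2, 0, 0], [0, 0, -1, 0, 0, 2, -1], [-1, -1, 0, 0, 0, -1, 2]].
All simple roots have the same length, so the diagram is simply laced. The associated Dynkin diagram is a chain of 6 nodes with one extra node attached to the third node from one end (E_7), so the type is E_7.

E_7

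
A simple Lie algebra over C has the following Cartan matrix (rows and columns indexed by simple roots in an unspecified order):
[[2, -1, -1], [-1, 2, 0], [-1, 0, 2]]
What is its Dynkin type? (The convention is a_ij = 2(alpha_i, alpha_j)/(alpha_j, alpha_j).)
A_3

The matrix has rank 3 with 2's on the diagonal. Reading the off-diagonal entries as Dynkin edges (a single edge where a_ij = a_ji = -1; a double or triple edge where a_ij * a_ji = 2 or 3), the diagram is a chain of 3 nodes with single edges (A_3). One simple-root ordering that puts it in standard form is (alpha_2, alpha_1, alpha_3). So the algebra is type A_3, i.e. sl(4).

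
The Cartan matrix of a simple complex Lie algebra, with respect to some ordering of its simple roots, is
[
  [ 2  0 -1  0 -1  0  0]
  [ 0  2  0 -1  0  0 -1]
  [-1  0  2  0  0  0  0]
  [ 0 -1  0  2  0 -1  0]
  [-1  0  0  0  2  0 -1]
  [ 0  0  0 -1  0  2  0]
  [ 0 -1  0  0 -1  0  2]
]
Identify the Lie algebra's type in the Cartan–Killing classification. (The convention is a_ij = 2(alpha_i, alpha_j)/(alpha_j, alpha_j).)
type A_7

The matrix has rank 7 with 2's on the diagonal. Reading the off-diagonal entries as Dynkin edges (a single edge where a_ij = a_ji = -1; a double or triple edge where a_ij * a_ji = 2 or 3), the diagram is a chain of 7 nodes with single edges (A_7). One simple-root ordering that puts it in standard form is (alpha_3, alpha_1, alpha_5, alpha_7, alpha_2, alpha_4, alpha_6). So the algebra is type A_7, i.e. sl(8).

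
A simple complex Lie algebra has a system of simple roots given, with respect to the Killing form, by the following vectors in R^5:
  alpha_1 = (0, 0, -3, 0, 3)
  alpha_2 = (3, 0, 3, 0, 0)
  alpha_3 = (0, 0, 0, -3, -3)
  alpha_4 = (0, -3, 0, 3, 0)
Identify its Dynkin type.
A4

Compute the Cartan integers a_ij = 2(alpha_i, alpha_j)/(alpha_j, alpha_j); the resulting 4x4 Cartan matrix is
[[2, -1, -1, 0], [-1, 2, 0, 0], [-1, 0, 2, -1], [0, 0, -1, 2]].
All simple roots have the same length, so the diagram is simply laced. The associated Dynkin diagram is a chain of 4 nodes with single edges (A_4), so the type is A_4 (the algebra sl(5)).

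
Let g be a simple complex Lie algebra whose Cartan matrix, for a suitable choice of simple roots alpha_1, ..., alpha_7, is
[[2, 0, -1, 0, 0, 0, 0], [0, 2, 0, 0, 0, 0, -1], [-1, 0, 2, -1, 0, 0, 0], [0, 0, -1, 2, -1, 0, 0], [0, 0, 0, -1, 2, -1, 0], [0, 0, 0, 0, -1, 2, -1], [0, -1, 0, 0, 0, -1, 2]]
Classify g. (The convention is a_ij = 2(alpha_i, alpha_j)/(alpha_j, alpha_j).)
A7

The matrix has rank 7 with 2's on the diagonal. Reading the off-diagonal entries as Dynkin edges (a single edge where a_ij = a_ji = -1; a double or triple edge where a_ij * a_ji = 2 or 3), the diagram is a chain of 7 nodes with single edges (A_7). One simple-root ordering that puts it in standard form is (alpha_2, alpha_7, alpha_6, alpha_5, alpha_4, alpha_3, alpha_1). So the algebra is type A_7, i.e. sl(8).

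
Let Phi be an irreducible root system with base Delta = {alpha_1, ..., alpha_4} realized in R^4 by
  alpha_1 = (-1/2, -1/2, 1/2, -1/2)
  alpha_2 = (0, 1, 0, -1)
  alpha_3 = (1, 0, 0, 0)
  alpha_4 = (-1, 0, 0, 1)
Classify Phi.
type F_4

Compute the Cartan integers a_ij = 2(alpha_i, alpha_j)/(alpha_j, alpha_j); the resulting 4x4 Cartan matrix is
[[2, 0, -1, 0], [0, 2, 0, -1], [-1, 0, 2, -1], [0, -1, -2, 2]].
The roots have two lengths (squared-length ratio 2:1); the short ones are alpha_{1,3}. The associated Dynkin diagram is a chain of 4 nodes with a double edge between the middle two (F_4), so the type is F_4.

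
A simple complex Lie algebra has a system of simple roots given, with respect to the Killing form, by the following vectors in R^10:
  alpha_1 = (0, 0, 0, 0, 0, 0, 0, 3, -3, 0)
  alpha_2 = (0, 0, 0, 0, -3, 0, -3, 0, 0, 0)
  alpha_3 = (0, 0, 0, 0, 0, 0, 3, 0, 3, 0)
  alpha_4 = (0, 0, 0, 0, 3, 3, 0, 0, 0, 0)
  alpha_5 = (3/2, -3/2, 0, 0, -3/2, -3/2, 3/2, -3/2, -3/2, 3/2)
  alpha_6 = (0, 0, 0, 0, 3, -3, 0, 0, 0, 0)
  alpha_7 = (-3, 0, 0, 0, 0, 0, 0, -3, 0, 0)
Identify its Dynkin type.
E_7

Compute the Cartan integers a_ij = 2(alpha_i, alpha_j)/(alpha_j, alpha_j); the resulting 7x7 Cartan matrix is
[[2, 0, -1, 0, 0, 0, -1], [0, 2, -1, -1, 0, -1, 0], [-1, -1, 2, 0, 0, 0, 0], [0, -1, 0, 2, -1, 0, 0], [0, 0, 0, -1, 2, 0, 0], [0, -1, 0, 0, 0, 2, 0], [-1, 0, 0, 0, 0, 0, 2]].
All simple roots have the same length, so the diagram is simply laced. The associated Dynkin diagram is a chain of 6 nodes with one extra node attached to the third node from one end (E_7), so the type is E_7.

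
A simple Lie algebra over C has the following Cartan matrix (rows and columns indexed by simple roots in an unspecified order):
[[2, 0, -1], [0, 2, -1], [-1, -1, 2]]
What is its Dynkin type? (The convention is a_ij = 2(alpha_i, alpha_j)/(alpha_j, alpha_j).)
type A_3

The matrix has rank 3 with 2's on the diagonal. Reading the off-diagonal entries as Dynkin edges (a single edge where a_ij = a_ji = -1; a double or triple edge where a_ij * a_ji = 2 or 3), the diagram is a chain of 3 nodes with single edges (A_3). One simple-root ordering that puts it in standard form is (alpha_1, alpha_3, alpha_2). So the algebra is type A_3, i.e. sl(4).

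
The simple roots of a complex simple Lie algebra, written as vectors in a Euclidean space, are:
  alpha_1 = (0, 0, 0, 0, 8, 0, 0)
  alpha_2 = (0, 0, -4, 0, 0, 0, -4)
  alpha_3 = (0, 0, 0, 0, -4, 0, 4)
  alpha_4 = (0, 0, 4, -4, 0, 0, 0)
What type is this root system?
Compute the Cartan integers a_ij = 2(alpha_i, alpha_j)/(alpha_j, alpha_j); the resulting 4x4 Cartan matrix is
[[2, 0, -2, 0], [0, 2, -1, -1], [-1, -1, 2, 0], [0, -1, 0, 2]].
The roots have two lengths (squared-length ratio 2:1); the short ones are alpha_{2,3,4}. The associated Dynkin diagram is a chain of 4 nodes with a double edge at one end; the terminal node there is the unique long simple root (C_4), so the type is C_4 (the algebra sp(8)).

type C_4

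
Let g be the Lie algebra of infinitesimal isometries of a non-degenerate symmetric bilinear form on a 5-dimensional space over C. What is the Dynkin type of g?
B_2 (so(5))

This is so(5) with 5 odd, which has dimension 5(5-1)/2 = 10 and rank (5-1)/2 = 2. In the classification of classical Lie algebras, the orthogonal algebra so(2n+1) in an odd number of variables has type B_n; here n = 2, so the Dynkin diagram is a chain of 2 nodes with a double edge at one end; the terminal node there is the unique short simple root (B_2). Hence the type is B_2.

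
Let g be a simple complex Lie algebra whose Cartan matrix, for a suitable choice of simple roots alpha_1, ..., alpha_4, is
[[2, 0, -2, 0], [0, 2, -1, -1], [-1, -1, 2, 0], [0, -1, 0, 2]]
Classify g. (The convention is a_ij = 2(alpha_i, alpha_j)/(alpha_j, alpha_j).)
C_4 (sp(8))

The matrix has rank 4 with 2's on the diagonal. Reading the off-diagonal entries as Dynkin edges (a single edge where a_ij = a_ji = -1; a double or triple edge where a_ij * a_ji = 2 or 3), the diagram is a chain of 4 nodes with a double edge at one end; the terminal node there is the unique long simple root (C_4). One simple-root ordering that puts it in standard form is (alpha_4, alpha_2, alpha_3, alpha_1). So the algebra is type C_4, i.e. sp(8).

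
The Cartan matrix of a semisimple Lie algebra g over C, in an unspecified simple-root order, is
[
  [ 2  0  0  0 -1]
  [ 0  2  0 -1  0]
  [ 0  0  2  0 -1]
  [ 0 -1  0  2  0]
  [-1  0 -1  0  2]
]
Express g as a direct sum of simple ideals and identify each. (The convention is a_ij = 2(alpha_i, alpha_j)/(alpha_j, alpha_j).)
type A_2 ⊕ type A_3

The diagram associated to this matrix has two connected components: the simple roots {alpha_2, alpha_4} form a chain of 2 nodes with single edges (A_2), and {alpha_1, alpha_3, alpha_5} form a chain of 3 nodes with single edges (A_3). A semisimple Lie algebra decomposes uniquely as the direct sum of simple ideals, one per connected component of its Dynkin diagram, so g ≅ A_2 ⊕ A_3 (dimension 8 + 15 = 23).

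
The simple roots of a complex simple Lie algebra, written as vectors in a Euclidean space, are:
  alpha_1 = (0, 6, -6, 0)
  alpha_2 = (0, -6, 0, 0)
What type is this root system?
B_2

Compute the Cartan integers a_ij = 2(alpha_i, alpha_j)/(alpha_j, alpha_j); the resulting 2x2 Cartan matrix is
[[2, -2], [-1, 2]].
The roots have two lengths (squared-length ratio 2:1); the short ones are alpha_{2}. The associated Dynkin diagram is a chain of 2 nodes with a double edge at one end; the terminal node there is the unique short simple root (B_2), so the type is B_2 (the algebra so(5)).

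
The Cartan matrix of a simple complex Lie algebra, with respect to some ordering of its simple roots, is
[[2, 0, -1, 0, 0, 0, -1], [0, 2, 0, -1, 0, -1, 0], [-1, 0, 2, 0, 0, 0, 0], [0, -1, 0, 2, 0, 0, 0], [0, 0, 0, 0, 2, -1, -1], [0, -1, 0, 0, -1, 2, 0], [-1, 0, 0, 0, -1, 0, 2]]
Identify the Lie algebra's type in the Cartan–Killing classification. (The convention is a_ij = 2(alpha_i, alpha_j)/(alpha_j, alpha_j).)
A_7

The matrix has rank 7 with 2's on the diagonal. Reading the off-diagonal entries as Dynkin edges (a single edge where a_ij = a_ji = -1; a double or triple edge where a_ij * a_ji = 2 or 3), the diagram is a chain of 7 nodes with single edges (A_7). One simple-root ordering that puts it in standard form is (alpha_4, alpha_2, alpha_6, alpha_5, alpha_7, alpha_1, alpha_3). So the algebra is type A_7, i.e. sl(8).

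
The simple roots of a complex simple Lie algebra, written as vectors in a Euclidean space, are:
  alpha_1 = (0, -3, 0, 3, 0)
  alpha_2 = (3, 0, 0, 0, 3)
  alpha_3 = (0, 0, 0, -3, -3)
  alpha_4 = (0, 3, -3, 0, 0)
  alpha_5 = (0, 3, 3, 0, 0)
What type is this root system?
Compute the Cartan integers a_ij = 2(alpha_i, alpha_j)/(alpha_j, alpha_j); the resulting 5x5 Cartan matrix is
[[2, 0, -1, -1, -1], [0, 2, -1, 0, 0], [-1, -1, 2, 0, 0], [-1, 0, 0, 2, 0], [-1, 0, 0, 0, 2]].
All simple roots have the same length, so the diagram is simply laced. The associated Dynkin diagram is a chain of 3 nodes with a fork of two nodes at one end (D_5), so the type is D_5 (the algebra so(10)).

type D_5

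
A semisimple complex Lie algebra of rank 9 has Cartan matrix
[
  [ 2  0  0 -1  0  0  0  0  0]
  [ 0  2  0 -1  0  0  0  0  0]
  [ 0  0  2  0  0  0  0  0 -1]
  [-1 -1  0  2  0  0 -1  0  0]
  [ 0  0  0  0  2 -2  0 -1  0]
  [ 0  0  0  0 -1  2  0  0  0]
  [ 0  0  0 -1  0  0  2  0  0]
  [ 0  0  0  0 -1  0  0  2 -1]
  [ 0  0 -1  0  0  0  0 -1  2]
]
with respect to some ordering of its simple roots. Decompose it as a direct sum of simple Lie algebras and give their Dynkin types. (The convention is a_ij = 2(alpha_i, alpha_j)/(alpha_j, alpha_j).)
type B_5 ⊕ type D_4

The diagram associated to this matrix has two connected components: the simple roots {alpha_3, alpha_5, alpha_6, alpha_8, alpha_9} form a chain of 5 nodes with a double edge at one end; the terminal node there is the unique short simple root (B_5), and {alpha_1, alpha_2, alpha_4, alpha_7} form a chain of 2 nodes with a fork of two nodes at one end (D_4). A semisimple Lie algebra decomposes uniquely as the direct sum of simple ideals, one per connected component of its Dynkin diagram, so g ≅ B_5 ⊕ D_4 (dimension 55 + 28 = 83).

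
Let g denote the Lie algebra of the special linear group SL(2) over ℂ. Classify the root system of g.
This is sl(2), which has dimension 2^2 - 1 = 3 and rank 2 - 1 = 1 (a Cartan subalgebra is the diagonal traceless matrices). In the classification of classical Lie algebras, the special linear algebra sl(n+1) has type A_n; here n = 1, so the Dynkin diagram is a chain of 1 nodes with single edges (A_1). Hence the type is A_1.

A_1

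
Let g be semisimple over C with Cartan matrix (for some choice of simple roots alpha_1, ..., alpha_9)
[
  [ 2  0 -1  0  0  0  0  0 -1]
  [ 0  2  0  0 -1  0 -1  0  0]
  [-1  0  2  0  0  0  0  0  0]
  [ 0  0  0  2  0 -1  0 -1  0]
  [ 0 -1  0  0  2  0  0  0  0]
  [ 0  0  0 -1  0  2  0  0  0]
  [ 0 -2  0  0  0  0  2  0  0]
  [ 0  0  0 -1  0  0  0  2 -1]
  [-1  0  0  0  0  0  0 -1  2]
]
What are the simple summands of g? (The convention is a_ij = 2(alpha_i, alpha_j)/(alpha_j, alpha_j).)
type A_6 ⊕ type C_3

The diagram associated to this matrix has two connected components: the simple roots {alpha_1, alpha_3, alpha_4, alpha_6, alpha_8, alpha_9} form a chain of 6 nodes with single edges (A_6), and {alpha_2, alpha_5, alpha_7} form a chain of 3 nodes with a double edge at one end; the terminal node there is the unique long simple root (C_3). A semisimple Lie algebra decomposes uniquely as the direct sum of simple ideals, one per connected component of its Dynkin diagram, so g ≅ A_6 ⊕ C_3 (dimension 48 + 21 = 69).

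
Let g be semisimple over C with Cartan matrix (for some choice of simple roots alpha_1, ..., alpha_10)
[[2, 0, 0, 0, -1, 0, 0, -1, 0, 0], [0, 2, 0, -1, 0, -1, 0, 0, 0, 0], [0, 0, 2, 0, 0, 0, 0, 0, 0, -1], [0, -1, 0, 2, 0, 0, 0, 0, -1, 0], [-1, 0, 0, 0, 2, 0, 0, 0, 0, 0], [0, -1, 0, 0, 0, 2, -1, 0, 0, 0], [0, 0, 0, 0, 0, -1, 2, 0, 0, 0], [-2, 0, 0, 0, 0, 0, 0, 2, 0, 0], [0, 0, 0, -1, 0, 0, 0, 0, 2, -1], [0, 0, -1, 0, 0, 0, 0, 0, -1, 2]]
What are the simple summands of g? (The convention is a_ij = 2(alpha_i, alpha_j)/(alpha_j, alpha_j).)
A_7 (sl(8)) ⊕ C_3 (sp(6))

The diagram associated to this matrix has two connected components: the simple roots {alpha_2, alpha_3, alpha_4, alpha_6, alpha_7, alpha_9, alpha_10} form a chain of 7 nodes with single edges (A_7), and {alpha_1, alpha_5, alpha_8} form a chain of 3 nodes with a double edge at one end; the terminal node there is the unique long simple root (C_3). A semisimple Lie algebra decomposes uniquely as the direct sum of simple ideals, one per connected component of its Dynkin diagram, so g ≅ A_7 ⊕ C_3 (dimension 63 + 21 = 84).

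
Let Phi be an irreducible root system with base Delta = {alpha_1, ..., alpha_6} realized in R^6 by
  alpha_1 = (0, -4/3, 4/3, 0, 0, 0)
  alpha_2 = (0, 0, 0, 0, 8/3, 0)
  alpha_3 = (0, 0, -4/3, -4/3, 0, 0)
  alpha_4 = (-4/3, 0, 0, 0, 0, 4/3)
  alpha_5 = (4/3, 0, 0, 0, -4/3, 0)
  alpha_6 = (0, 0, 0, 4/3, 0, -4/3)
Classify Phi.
C6

Compute the Cartan integers a_ij = 2(alpha_i, alpha_j)/(alpha_j, alpha_j); the resulting 6x6 Cartan matrix is
[[2, 0, -1, 0, 0, 0], [0, 2, 0, 0, -2, 0], [-1, 0, 2, 0, 0, -1], [0, 0, 0, 2, -1, -1], [0, -1, 0, -1, 2, 0], [0, 0, -1, -1, 0, 2]].
The roots have two lengths (squared-length ratio 2:1); the short ones are alpha_{1,3,4,5,6}. The associated Dynkin diagram is a chain of 6 nodes with a double edge at one end; the terminal node there is the unique long simple root (C_6), so the type is C_6 (the algebra sp(12)).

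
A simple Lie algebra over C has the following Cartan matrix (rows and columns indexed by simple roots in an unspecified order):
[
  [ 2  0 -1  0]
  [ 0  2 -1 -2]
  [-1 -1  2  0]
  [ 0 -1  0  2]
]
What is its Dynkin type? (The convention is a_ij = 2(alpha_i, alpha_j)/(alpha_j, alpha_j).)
B_4 (so(9))

The matrix has rank 4 with 2's on the diagonal. Reading the off-diagonal entries as Dynkin edges (a single edge where a_ij = a_ji = -1; a double or triple edge where a_ij * a_ji = 2 or 3), the diagram is a chain of 4 nodes with a double edge at one end; the terminal node there is the unique short simple root (B_4). One simple-root ordering that puts it in standard form is (alpha_1, alpha_3, alpha_2, alpha_4). So the algebra is type B_4, i.e. so(9).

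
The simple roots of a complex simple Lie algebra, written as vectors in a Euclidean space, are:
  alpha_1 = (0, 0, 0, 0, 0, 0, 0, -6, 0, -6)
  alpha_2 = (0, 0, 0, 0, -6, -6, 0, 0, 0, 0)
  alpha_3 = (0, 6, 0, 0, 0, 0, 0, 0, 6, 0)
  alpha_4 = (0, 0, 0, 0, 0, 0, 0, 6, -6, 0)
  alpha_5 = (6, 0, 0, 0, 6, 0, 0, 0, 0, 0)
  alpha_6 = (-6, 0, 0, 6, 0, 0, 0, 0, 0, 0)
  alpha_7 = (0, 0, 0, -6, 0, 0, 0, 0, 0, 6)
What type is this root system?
Compute the Cartan integers a_ij = 2(alpha_i, alpha_j)/(alpha_j, alpha_j); the resulting 7x7 Cartan matrix is
[[2, 0, 0, -1, 0, 0, -1], [0, 2, 0, 0, -1, 0, 0], [0, 0, 2, -1, 0, 0, 0], [-1, 0, -1, 2, 0, 0, 0], [0, -1, 0, 0, 2, -1, 0], [0, 0, 0, 0, -1, 2, -1], [-1, 0, 0, 0, 0, -1, 2]].
All simple roots have the same length, so the diagram is simply laced. The associated Dynkin diagram is a chain of 7 nodes with single edges (A_7), so the type is A_7 (the algebra sl(8)).

type A_7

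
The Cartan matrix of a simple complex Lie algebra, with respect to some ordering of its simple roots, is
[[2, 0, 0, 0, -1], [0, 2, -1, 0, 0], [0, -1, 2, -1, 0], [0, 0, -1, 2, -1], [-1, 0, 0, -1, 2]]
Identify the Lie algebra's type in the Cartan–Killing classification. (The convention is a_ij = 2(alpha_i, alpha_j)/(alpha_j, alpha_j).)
The matrix has rank 5 with 2's on the diagonal. Reading the off-diagonal entries as Dynkin edges (a single edge where a_ij = a_ji = -1; a double or triple edge where a_ij * a_ji = 2 or 3), the diagram is a chain of 5 nodes with single edges (A_5). One simple-root ordering that puts it in standard form is (alpha_1, alpha_5, alpha_4, alpha_3, alpha_2). So the algebra is type A_5, i.e. sl(6).

A_5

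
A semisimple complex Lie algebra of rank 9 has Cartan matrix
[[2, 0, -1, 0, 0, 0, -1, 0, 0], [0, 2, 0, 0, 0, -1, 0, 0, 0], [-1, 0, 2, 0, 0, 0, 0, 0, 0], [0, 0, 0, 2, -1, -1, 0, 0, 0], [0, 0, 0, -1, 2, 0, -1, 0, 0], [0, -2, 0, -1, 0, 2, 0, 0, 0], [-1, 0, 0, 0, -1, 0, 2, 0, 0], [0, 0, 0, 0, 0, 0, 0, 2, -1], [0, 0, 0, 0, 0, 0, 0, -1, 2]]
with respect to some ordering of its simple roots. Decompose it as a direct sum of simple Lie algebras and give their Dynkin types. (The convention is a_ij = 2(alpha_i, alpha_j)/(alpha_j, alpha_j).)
A_2 (sl(3)) + B_7 (so(15))

The diagram associated to this matrix has two connected components: the simple roots {alpha_8, alpha_9} form a chain of 2 nodes with single edges (A_2), and {alpha_1, alpha_2, alpha_3, alpha_4, alpha_5, alpha_6, alpha_7} form a chain of 7 nodes with a double edge at one end; the terminal node there is the unique short simple root (B_7). A semisimple Lie algebra decomposes uniquely as the direct sum of simple ideals, one per connected component of its Dynkin diagram, so g ≅ A_2 ⊕ B_7 (dimension 8 + 105 = 113).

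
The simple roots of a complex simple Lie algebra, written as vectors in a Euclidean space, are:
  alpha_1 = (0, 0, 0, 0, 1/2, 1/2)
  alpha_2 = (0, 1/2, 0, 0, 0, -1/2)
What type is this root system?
Compute the Cartan integers a_ij = 2(alpha_i, alpha_j)/(alpha_j, alpha_j); the resulting 2x2 Cartan matrix is
[[2, -1], [-1, 2]].
All simple roots have the same length, so the diagram is simply laced. The associated Dynkin diagram is a chain of 2 nodes with single edges (A_2), so the type is A_2 (the algebra sl(3)).

A_2 (sl(3))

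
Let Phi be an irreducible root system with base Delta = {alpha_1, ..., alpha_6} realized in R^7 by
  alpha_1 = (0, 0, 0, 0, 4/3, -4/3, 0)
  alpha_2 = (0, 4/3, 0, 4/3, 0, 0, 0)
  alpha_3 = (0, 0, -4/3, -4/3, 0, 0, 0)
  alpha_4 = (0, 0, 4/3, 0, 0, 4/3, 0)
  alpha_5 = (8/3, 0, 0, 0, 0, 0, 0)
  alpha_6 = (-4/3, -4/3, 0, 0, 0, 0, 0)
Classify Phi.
C_6 (sp(12))

Compute the Cartan integers a_ij = 2(alpha_i, alpha_j)/(alpha_j, alpha_j); the resulting 6x6 Cartan matrix is
[[2, 0, 0, -1, 0, 0], [0, 2, -1, 0, 0, -1], [0, -1, 2, -1, 0, 0], [-1, 0, -1, 2, 0, 0], [0, 0, 0, 0, 2, -2], [0, -1, 0, 0, -1, 2]].
The roots have two lengths (squared-length ratio 2:1); the short ones are alpha_{1,2,3,4,6}. The associated Dynkin diagram is a chain of 6 nodes with a double edge at one end; the terminal node there is the unique long simple root (C_6), so the type is C_6 (the algebra sp(12)).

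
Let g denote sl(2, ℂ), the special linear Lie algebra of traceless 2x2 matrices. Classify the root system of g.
This is sl(2), which has dimension 2^2 - 1 = 3 and rank 2 - 1 = 1 (a Cartan subalgebra is the diagonal traceless matrices). In the classification of classical Lie algebras, the special linear algebra sl(n+1) has type A_n; here n = 1, so the Dynkin diagram is a chain of 1 nodes with single edges (A_1). Hence the type is A_1.

type A_1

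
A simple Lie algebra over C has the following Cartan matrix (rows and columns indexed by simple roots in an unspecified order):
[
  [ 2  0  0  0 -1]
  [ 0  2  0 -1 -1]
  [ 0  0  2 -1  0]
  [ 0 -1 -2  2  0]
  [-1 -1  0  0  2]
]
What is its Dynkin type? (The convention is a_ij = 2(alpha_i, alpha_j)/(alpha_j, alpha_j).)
B5

The matrix has rank 5 with 2's on the diagonal. Reading the off-diagonal entries as Dynkin edges (a single edge where a_ij = a_ji = -1; a double or triple edge where a_ij * a_ji = 2 or 3), the diagram is a chain of 5 nodes with a double edge at one end; the terminal node there is the unique short simple root (B_5). One simple-root ordering that puts it in standard form is (alpha_1, alpha_5, alpha_2, alpha_4, alpha_3). So the algebra is type B_5, i.e. so(11).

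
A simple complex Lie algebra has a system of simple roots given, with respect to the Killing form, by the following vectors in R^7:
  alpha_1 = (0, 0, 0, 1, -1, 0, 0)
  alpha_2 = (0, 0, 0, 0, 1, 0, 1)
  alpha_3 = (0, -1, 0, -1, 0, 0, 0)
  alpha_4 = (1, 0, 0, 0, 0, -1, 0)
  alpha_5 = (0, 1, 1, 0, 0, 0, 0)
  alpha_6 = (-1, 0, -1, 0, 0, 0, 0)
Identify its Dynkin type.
Compute the Cartan integers a_ij = 2(alpha_i, alpha_j)/(alpha_j, alpha_j); the resulting 6x6 Cartan matrix is
[[2, -1, -1, 0, 0, 0], [-1, 2, 0, 0, 0, 0], [-1, 0, 2, 0, -1, 0], [0, 0, 0, 2, 0, -1], [0, 0, -1, 0, 2, -1], [0, 0, 0, -1, -1, 2]].
All simple roots have the same length, so the diagram is simply laced. The associated Dynkin diagram is a chain of 6 nodes with single edges (A_6), so the type is A_6 (the algebra sl(7)).

A_6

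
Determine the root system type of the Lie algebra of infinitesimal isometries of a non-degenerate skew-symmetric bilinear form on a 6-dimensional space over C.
This is sp(6), which has dimension 6(6+1)/2 = 21 and rank 6/2 = 3. In the classification of classical Lie algebras, the symplectic algebra sp(2n) has type C_n; here n = 3, so the Dynkin diagram is a chain of 3 nodes with a double edge at one end; the terminal node there is the unique long simple root (C_3). Hence the type is C_3.

C_3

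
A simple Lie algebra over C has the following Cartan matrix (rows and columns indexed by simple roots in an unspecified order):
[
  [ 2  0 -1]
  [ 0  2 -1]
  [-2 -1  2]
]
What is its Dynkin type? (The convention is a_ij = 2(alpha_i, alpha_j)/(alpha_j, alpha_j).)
The matrix has rank 3 with 2's on the diagonal. Reading the off-diagonal entries as Dynkin edges (a single edge where a_ij = a_ji = -1; a double or triple edge where a_ij * a_ji = 2 or 3), the diagram is a chain of 3 nodes with a double edge at one end; the terminal node there is the unique short simple root (B_3). One simple-root ordering that puts it in standard form is (alpha_2, alpha_3, alpha_1). So the algebra is type B_3, i.e. so(7).

type B_3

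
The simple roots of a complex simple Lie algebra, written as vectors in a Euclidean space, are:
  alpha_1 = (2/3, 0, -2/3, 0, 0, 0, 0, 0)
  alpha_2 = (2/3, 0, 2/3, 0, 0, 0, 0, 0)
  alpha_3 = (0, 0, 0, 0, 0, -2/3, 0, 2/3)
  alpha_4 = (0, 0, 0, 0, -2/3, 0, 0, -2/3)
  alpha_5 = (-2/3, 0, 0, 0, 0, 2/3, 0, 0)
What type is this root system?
Compute the Cartan integers a_ij = 2(alpha_i, alpha_j)/(alpha_j, alpha_j); the resulting 5x5 Cartan matrix is
[[2, 0, 0, 0, -1], [0, 2, 0, 0, -1], [0, 0, 2, -1, -1], [0, 0, -1, 2, 0], [-1, -1, -1, 0, 2]].
All simple roots have the same length, so the diagram is simply laced. The associated Dynkin diagram is a chain of 3 nodes with a fork of two nodes at one end (D_5), so the type is D_5 (the algebra so(10)).

D5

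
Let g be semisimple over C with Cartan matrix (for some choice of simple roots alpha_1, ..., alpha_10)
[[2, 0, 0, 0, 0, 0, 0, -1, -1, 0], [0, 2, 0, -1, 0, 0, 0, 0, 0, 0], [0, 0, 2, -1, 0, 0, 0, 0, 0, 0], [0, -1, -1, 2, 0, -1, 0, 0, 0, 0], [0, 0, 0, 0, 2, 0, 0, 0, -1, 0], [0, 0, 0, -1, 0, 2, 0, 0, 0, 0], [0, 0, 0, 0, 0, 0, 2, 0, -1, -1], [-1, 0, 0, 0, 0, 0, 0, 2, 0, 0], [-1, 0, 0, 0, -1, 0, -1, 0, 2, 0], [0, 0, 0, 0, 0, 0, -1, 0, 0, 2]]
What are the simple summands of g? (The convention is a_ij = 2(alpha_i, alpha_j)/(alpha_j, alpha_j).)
D4 + E6

The diagram associated to this matrix has two connected components: the simple roots {alpha_2, alpha_3, alpha_4, alpha_6} form a chain of 2 nodes with a fork of two nodes at one end (D_4), and {alpha_1, alpha_5, alpha_7, alpha_8, alpha_9, alpha_10} form a chain of 5 nodes with one extra node attached to the third node from one end (E_6). A semisimple Lie algebra decomposes uniquely as the direct sum of simple ideals, one per connected component of its Dynkin diagram, so g ≅ D_4 ⊕ E_6 (dimension 28 + 78 = 106).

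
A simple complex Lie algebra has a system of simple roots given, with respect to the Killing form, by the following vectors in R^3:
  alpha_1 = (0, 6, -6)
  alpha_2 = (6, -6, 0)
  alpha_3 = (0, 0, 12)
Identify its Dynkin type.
type C_3

Compute the Cartan integers a_ij = 2(alpha_i, alpha_j)/(alpha_j, alpha_j); the resulting 3x3 Cartan matrix is
[[2, -1, -1], [-1, 2, 0], [-2, 0, 2]].
The roots have two lengths (squared-length ratio 2:1); the short ones are alpha_{1,2}. The associated Dynkin diagram is a chain of 3 nodes with a double edge at one end; the terminal node there is the unique long simple root (C_3), so the type is C_3 (the algebra sp(6)).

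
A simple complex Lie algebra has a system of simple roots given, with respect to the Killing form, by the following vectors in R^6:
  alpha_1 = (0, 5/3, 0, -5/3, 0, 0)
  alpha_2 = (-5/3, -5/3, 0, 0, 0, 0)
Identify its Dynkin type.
A_2

Compute the Cartan integers a_ij = 2(alpha_i, alpha_j)/(alpha_j, alpha_j); the resulting 2x2 Cartan matrix is
[[2, -1], [-1, 2]].
All simple roots have the same length, so the diagram is simply laced. The associated Dynkin diagram is a chain of 2 nodes with single edges (A_2), so the type is A_2 (the algebra sl(3)).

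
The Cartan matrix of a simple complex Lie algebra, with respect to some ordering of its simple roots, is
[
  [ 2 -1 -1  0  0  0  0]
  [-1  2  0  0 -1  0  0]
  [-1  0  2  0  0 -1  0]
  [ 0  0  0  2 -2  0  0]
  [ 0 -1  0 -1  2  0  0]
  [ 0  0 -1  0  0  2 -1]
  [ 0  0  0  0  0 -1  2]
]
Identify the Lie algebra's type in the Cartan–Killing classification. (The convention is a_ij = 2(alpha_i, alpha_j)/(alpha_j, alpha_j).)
The matrix has rank 7 with 2's on the diagonal. Reading the off-diagonal entries as Dynkin edges (a single edge where a_ij = a_ji = -1; a double or triple edge where a_ij * a_ji = 2 or 3), the diagram is a chain of 7 nodes with a double edge at one end; the terminal node there is the unique long simple root (C_7). One simple-root ordering that puts it in standard form is (alpha_7, alpha_6, alpha_3, alpha_1, alpha_2, alpha_5, alpha_4). So the algebra is type C_7, i.e. sp(14).

C7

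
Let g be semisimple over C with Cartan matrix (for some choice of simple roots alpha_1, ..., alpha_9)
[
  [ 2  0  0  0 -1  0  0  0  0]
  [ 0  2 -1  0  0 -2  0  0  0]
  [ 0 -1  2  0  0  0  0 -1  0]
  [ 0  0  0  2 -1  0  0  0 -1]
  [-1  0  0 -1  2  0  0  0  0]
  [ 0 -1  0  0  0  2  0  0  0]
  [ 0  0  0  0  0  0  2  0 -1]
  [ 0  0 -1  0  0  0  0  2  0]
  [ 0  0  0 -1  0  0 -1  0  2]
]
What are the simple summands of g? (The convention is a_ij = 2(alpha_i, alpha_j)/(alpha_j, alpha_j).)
type A_5 ⊕ type B_4

The diagram associated to this matrix has two connected components: the simple roots {alpha_1, alpha_4, alpha_5, alpha_7, alpha_9} form a chain of 5 nodes with single edges (A_5), and {alpha_2, alpha_3, alpha_6, alpha_8} form a chain of 4 nodes with a double edge at one end; the terminal node there is the unique short simple root (B_4). A semisimple Lie algebra decomposes uniquely as the direct sum of simple ideals, one per connected component of its Dynkin diagram, so g ≅ A_5 ⊕ B_4 (dimension 35 + 36 = 71).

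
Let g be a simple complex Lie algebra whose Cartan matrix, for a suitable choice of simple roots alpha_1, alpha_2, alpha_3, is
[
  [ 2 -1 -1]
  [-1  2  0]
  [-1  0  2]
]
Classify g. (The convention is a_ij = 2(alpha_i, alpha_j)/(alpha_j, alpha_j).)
The matrix has rank 3 with 2's on the diagonal. Reading the off-diagonal entries as Dynkin edges (a single edge where a_ij = a_ji = -1; a double or triple edge where a_ij * a_ji = 2 or 3), the diagram is a chain of 3 nodes with single edges (A_3). One simple-root ordering that puts it in standard form is (alpha_3, alpha_1, alpha_2). So the algebra is type A_3, i.e. sl(4).

A_3 (sl(4))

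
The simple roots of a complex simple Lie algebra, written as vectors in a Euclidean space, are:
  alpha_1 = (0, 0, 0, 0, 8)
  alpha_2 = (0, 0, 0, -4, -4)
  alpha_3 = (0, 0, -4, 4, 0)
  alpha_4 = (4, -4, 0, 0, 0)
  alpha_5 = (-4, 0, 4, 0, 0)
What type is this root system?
Compute the Cartan integers a_ij = 2(alpha_i, alpha_j)/(alpha_j, alpha_j); the resulting 5x5 Cartan matrix is
[[2, -2, 0, 0, 0], [-1, 2, -1, 0, 0], [0, -1, 2, 0, -1], [0, 0, 0, 2, -1], [0, 0, -1, -1, 2]].
The roots have two lengths (squared-length ratio 2:1); the short ones are alpha_{2,3,4,5}. The associated Dynkin diagram is a chain of 5 nodes with a double edge at one end; the terminal node there is the unique long simple root (C_5), so the type is C_5 (the algebra sp(10)).

C5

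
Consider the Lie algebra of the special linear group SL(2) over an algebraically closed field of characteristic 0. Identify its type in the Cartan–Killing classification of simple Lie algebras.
type A_1

This is sl(2), which has dimension 2^2 - 1 = 3 and rank 2 - 1 = 1 (a Cartan subalgebra is the diagonal traceless matrices). In the classification of classical Lie algebras, the special linear algebra sl(n+1) has type A_n; here n = 1, so the Dynkin diagram is a chain of 1 nodes with single edges (A_1). Hence the type is A_1.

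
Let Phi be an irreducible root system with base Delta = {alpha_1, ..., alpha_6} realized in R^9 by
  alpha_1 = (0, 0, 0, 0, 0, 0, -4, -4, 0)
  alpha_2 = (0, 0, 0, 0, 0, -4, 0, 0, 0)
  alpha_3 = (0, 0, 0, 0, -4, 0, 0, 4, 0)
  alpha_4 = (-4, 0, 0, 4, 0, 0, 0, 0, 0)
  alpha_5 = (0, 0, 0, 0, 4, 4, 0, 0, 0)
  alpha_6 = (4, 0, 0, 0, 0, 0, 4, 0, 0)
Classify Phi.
Compute the Cartan integers a_ij = 2(alpha_i, alpha_j)/(alpha_j, alpha_j); the resulting 6x6 Cartan matrix is
[[2, 0, -1, 0, 0, -1], [0, 2, 0, 0, -1, 0], [-1, 0, 2, 0, -1, 0], [0, 0, 0, 2, 0, -1], [0, -2, -1, 0, 2, 0], [-1, 0, 0, -1, 0, 2]].
The roots have two lengths (squared-length ratio 2:1); the short ones are alpha_{2}. The associated Dynkin diagram is a chain of 6 nodes with a double edge at one end; the terminal node there is the unique short simple root (B_6), so the type is B_6 (the algebra so(13)).

B6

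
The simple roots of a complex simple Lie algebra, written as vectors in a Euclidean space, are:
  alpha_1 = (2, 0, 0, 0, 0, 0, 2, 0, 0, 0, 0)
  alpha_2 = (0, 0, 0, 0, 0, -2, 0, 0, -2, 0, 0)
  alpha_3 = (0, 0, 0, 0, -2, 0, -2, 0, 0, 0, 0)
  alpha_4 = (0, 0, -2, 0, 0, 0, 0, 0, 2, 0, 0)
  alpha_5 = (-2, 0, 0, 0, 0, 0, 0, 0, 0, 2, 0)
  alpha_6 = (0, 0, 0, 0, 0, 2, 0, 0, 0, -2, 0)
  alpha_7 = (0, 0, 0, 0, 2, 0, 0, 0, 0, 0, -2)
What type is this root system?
Compute the Cartan integers a_ij = 2(alpha_i, alpha_j)/(alpha_j, alpha_j); the resulting 7x7 Cartan matrix is
[[2, 0, -1, 0, -1, 0, 0], [0, 2, 0, -1, 0, -1, 0], [-1, 0, 2, 0, 0, 0, -1], [0, -1, 0, 2, 0, 0, 0], [-1, 0, 0, 0, 2, -1, 0], [0, -1, 0, 0, -1, 2, 0], [0, 0, -1, 0, 0, 0, 2]].
All simple roots have the same length, so the diagram is simply laced. The associated Dynkin diagram is a chain of 7 nodes with single edges (A_7), so the type is A_7 (the algebra sl(8)).

A_7 (sl(8))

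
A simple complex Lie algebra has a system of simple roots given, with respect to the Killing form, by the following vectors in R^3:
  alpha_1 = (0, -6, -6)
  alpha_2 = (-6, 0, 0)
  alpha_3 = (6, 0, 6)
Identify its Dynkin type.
B_3 (so(7))

Compute the Cartan integers a_ij = 2(alpha_i, alpha_j)/(alpha_j, alpha_j); the resulting 3x3 Cartan matrix is
[[2, 0, -1], [0, 2, -1], [-1, -2, 2]].
The roots have two lengths (squared-length ratio 2:1); the short ones are alpha_{2}. The associated Dynkin diagram is a chain of 3 nodes with a double edge at one end; the terminal node there is the unique short simple root (B_3), so the type is B_3 (the algebra so(7)).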